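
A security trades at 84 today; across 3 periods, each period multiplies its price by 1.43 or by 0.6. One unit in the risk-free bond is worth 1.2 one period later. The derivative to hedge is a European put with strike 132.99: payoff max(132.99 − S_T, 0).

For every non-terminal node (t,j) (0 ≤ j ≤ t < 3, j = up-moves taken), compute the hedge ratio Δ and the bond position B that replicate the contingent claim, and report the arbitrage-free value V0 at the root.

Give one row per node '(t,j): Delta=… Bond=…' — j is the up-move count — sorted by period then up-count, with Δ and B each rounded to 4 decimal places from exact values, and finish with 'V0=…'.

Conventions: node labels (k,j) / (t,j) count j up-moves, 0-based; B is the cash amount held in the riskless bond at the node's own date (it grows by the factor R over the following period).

(0,0): Delta=-0.4137 Bond=52.3365
(1,0): Delta=-1.0000 Bond=92.3542
(1,1): Delta=-0.3194 Bond=51.4762
(2,0): Delta=-1.0000 Bond=110.8250
(2,1): Delta=-1.0000 Bond=110.8250
(2,2): Delta=-0.2099 Bond=42.9675
V0=17.5871

Since d<R<u, set p* = (R−d)/(u−d) = 0.7229; price each node as the discounted p*-expectation of its children.
Expiry values: V(3,0)=114.8460, V(3,1)=89.7468, V(3,2)=29.9270, V(3,3)=0.0000
(2,0): S=30.2400. Δ = (V_up−V_dn)/(S_up−S_dn) = (89.7468−114.8460)/(43.2432−18.1440) = -1.0000. V = [p*·89.7468 + (1−p*)·114.8460]/1.2 = 80.5850. B = V − Δ·S = 110.8250.
(2,1): S=72.0720. Δ = (V_up−V_dn)/(S_up−S_dn) = (29.9270−89.7468)/(103.0630−43.2432) = -1.0000. V = [p*·29.9270 + (1−p*)·89.7468]/1.2 = 38.7530. B = V − Δ·S = 110.8250.
(2,2): S=171.7716. Δ = (V_up−V_dn)/(S_up−S_dn) = (0.0000−29.9270)/(245.6334−103.0630) = -0.2099. V = [p*·0.0000 + (1−p*)·29.9270]/1.2 = 6.9109. B = V − Δ·S = 42.9675.
(1,0): S=50.4000. Δ = (V_up−V_dn)/(S_up−S_dn) = (38.7530−80.5850)/(72.0720−30.2400) = -1.0000. V = [p*·38.7530 + (1−p*)·80.5850]/1.2 = 41.9542. B = V − Δ·S = 92.3542.
(1,1): S=120.1200. Δ = (V_up−V_dn)/(S_up−S_dn) = (6.9109−38.7530)/(171.7716−72.0720) = -0.3194. V = [p*·6.9109 + (1−p*)·38.7530]/1.2 = 13.1122. B = V − Δ·S = 51.4762.
(0,0): S=84.0000. Δ = (V_up−V_dn)/(S_up−S_dn) = (13.1122−41.9542)/(120.1200−50.4000) = -0.4137. V = [p*·13.1122 + (1−p*)·41.9542]/1.2 = 17.5871. B = V − Δ·S = 52.3365.
Check: Δ(0,0)·S0 + B(0,0) = 17.5871 = V0.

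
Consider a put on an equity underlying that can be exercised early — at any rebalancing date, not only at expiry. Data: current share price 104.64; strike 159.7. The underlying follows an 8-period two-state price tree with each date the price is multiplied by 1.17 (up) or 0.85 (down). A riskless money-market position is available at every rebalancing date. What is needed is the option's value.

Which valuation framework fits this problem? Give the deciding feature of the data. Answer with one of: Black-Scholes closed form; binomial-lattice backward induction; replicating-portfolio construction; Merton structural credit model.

Key observation: with exercise allowed before expiry on a discrete up/down model (8 steps from spot 104.64), the strike-159.7 put's value must be rolled back through the tree testing early exercise at each node.

framework: binomial-lattice backward induction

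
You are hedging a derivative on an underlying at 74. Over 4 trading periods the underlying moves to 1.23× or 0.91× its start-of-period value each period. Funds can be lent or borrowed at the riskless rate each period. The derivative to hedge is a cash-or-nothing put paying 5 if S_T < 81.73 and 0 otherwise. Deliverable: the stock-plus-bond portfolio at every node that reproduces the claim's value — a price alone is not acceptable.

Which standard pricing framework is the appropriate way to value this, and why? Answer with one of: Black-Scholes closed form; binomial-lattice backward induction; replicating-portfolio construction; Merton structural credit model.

Key observation: the deliverable is the dynamic trading strategy on the 4-step tree (spot 74, moves 1.23 and 0.91), so the valuation must go through the node-by-node replicating-portfolio solve.

framework: replicating-portfolio construction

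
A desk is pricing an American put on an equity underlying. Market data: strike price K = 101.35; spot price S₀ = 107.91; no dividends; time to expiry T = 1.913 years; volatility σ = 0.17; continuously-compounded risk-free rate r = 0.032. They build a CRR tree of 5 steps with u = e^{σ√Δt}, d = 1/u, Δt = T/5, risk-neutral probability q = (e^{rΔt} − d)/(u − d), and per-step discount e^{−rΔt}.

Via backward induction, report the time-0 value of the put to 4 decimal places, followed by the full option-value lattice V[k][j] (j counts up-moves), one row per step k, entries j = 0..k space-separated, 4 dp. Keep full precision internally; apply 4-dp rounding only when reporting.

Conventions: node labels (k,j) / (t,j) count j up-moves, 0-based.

price = 5.0870
tree:
5.0870
8.7014 2.0276
14.3759 3.9151 0.4155
22.6346 7.4493 0.8992 0.0000
30.4914 13.9066 1.9459 0.0000 0.0000
37.5641 22.6346 4.2108 0.0000 0.0000 0.0000

Δt=0.38260, u=1.11088, d=0.90019, q=0.53220, disc=e^(-rΔt)=0.98783
k=5 terminal: V=max(K-S,0) → 37.5641 22.6346 4.2108 0.0000 0.0000 0.0000
k=4: j=0 S=70.8586 intr=30.4914 cont=29.2582 V=30.4914[EX]; j=1 S=87.4434 intr=13.9066 cont=12.6733 V=13.9066[EX]; j=2 S=107.9100 intr=0.0000 cont=1.9459 V=1.9459[hold]; j=3 S=133.1669 intr=0.0000 cont=0.0000 V=0.0000[hold]; j=4 S=164.3354 intr=0.0000 cont=0.0000 V=0.0000[hold]
k=3: j=0 S=78.7154 intr=22.6346 cont=21.4013 V=22.6346[EX]; j=1 S=97.1392 intr=4.2108 cont=7.4493 V=7.4493[hold]; j=2 S=119.8751 intr=0.0000 cont=0.8992 V=0.8992[hold]; j=3 S=147.9325 intr=0.0000 cont=0.0000 V=0.0000[hold]
k=2: j=0 S=87.4434 intr=13.9066 cont=14.3759 V=14.3759[hold]; j=1 S=107.9100 intr=0.0000 cont=3.9151 V=3.9151[hold]; j=2 S=133.1669 intr=0.0000 cont=0.4155 V=0.4155[hold]
k=1: j=0 S=97.1392 intr=4.2108 cont=8.7014 V=8.7014[hold]; j=1 S=119.8751 intr=0.0000 cont=2.0276 V=2.0276[hold]
k=0: j=0 S=107.9100 intr=0.0000 cont=5.0870 V=5.0870[hold]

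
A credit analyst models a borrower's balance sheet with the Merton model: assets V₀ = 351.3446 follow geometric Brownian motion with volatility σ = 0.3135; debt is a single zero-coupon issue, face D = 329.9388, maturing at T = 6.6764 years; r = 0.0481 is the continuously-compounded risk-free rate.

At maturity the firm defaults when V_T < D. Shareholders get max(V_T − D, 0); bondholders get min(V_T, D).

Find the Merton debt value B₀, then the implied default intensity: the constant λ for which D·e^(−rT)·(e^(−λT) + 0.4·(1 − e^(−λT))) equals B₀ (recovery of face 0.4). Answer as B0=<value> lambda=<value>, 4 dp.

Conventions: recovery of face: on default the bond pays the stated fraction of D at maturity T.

B0=192.8849 lambda=0.0585

Work the structural quantities from V₀ = 351.3446 against face 329.9388:
d₁ = [ln(V₀/D) + (r + σ²/2)T] / (σ√T)
   = [ln(351.3446/329.9388) + (0.0481 + 0.5·0.3135²)·6.6764] / (0.3135·√6.6764)
   = [0.062860 + 0.649221] / 0.810044 = 0.879064
d₂ = d₁ − σ√T = 0.879064 − 0.810044 = 0.069020
N(d₁) = 0.810317,  N(d₂) = 0.527513,  e^(−rT) = 0.725325
E₀ = V₀·N(d₁) − D·e^(−rT)·N(d₂)
   = 351.3446·0.810317 − 329.9388·0.725325·0.527513 = 158.459663
B₀ = V₀ − E₀ = 351.3446 − 158.459663 = 192.884937
e^(−λT) = (B₀·e^(rT)/D − 0.4)/(1 − 0.4) = (192.8849·1.378691/329.9388 − 0.4)/0.6 = 0.67665704
λ = −ln(0.67665704)/6.6764 = 0.058503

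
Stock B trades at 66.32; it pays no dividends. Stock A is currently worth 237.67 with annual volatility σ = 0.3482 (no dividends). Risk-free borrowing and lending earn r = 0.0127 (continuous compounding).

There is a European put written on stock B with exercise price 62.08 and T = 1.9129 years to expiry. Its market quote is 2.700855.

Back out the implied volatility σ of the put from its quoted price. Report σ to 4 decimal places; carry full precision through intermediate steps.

At σ = 0.1448 the Black–Scholes value reproduces the quote:
σ√T = 0.1448·√1.9129 = 0.200269
d₁ = (ln(S/K) + (r+σ²/2)T) / (σ√T) = (ln(66.32/62.08) + (0.0127+0.1448²/2)·1.9129) / 0.200269 = (0.066068 + 0.044348) / 0.200269 = 0.551334
d₂ = d₁ − σ√T = 0.551334 − 0.200269 = 0.351065
e^{−rT} = 0.975999
N(−d₁) = 0.290702,  N(−d₂) = 0.362770
V = K·e^{−rT}·N(−d₂) − S·N(−d₁) = 21.980232 − 19.279377 = 2.700855 (equal to the quote); since ∂V/∂σ > 0 for all σ, the implied volatility is unique

sigma = 0.1448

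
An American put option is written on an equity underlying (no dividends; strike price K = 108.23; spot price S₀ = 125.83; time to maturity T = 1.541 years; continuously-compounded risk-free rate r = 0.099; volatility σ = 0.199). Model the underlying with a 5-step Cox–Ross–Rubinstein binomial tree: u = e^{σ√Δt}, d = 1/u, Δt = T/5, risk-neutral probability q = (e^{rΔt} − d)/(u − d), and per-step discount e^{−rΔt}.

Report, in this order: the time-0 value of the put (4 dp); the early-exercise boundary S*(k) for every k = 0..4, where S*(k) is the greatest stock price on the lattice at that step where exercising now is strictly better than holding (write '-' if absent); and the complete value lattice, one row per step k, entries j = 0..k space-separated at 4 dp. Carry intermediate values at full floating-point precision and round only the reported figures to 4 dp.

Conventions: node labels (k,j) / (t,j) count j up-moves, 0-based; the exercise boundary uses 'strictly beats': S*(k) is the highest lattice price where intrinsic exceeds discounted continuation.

price = 1.6472
boundary = - - - 90.3330 100.8848
tree:
1.6472
3.7639 0.3905
8.3698 1.0385 0.0000
17.8970 2.7618 0.0000 0.0000
27.3452 7.3452 0.0000 0.0000 0.0000
35.8051 17.8970 0.0000 0.0000 0.0000 0.0000

Δt=0.30820  u=1.11681  d=0.89541  q=0.61234  discount=0.96995
step 5 (expiry): payoffs max(K−S,0) = 35.8051 17.8970 0.0000 0.0000 0.0000 0.0000
step 4: (k=4,j=0): S=80.8848, K−S=27.3452, hold=24.0927 ⇒ V=27.3452 exercise | (k=4,j=1): S=100.8848, K−S=7.3452, hold=6.7294 ⇒ V=7.3452 exercise | (k=4,j=2): S=125.8300, K−S=0.0000, hold=0.0000 ⇒ V=0.0000 continue | (k=4,j=3): S=156.9433, K−S=0.0000, hold=0.0000 ⇒ V=0.0000 continue | (k=4,j=4): S=195.7498, K−S=0.0000, hold=0.0000 ⇒ V=0.0000 continue  boundary S*=100.8848
step 3: (k=3,j=0): S=90.3330, K−S=17.8970, hold=14.6446 ⇒ V=17.8970 exercise | (k=3,j=1): S=112.6691, K−S=0.0000, hold=2.7618 ⇒ V=2.7618 continue | (k=3,j=2): S=140.5282, K−S=0.0000, hold=0.0000 ⇒ V=0.0000 continue | (k=3,j=3): S=175.2758, K−S=0.0000, hold=0.0000 ⇒ V=0.0000 continue  boundary S*=90.3330
step 2: (k=2,j=0): S=100.8848, K−S=7.3452, hold=8.3698 ⇒ V=8.3698 continue | (k=2,j=1): S=125.8300, K−S=0.0000, hold=1.0385 ⇒ V=1.0385 continue | (k=2,j=2): S=156.9433, K−S=0.0000, hold=0.0000 ⇒ V=0.0000 continue  boundary S*=-
step 1: (k=1,j=0): S=112.6691, K−S=0.0000, hold=3.7639 ⇒ V=3.7639 continue | (k=1,j=1): S=140.5282, K−S=0.0000, hold=0.3905 ⇒ V=0.3905 continue  boundary S*=-
step 0: (k=0,j=0): S=125.8300, K−S=0.0000, hold=1.6472 ⇒ V=1.6472 continue  boundary S*=-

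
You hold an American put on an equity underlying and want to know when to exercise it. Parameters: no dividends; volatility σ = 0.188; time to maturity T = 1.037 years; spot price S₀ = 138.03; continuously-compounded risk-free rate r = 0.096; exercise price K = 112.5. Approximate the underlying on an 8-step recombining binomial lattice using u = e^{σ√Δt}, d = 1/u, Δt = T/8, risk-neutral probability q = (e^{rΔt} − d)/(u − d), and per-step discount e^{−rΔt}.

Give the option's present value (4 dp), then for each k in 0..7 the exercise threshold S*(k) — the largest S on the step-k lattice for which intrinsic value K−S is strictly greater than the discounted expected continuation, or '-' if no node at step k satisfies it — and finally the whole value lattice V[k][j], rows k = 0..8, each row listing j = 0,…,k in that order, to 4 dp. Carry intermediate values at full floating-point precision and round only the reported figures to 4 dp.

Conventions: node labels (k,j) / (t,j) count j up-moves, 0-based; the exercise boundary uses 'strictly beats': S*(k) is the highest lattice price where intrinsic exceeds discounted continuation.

price = 0.6531
boundary = - - - - - 98.3998 91.9598 98.3998
tree:
0.6531
1.2731 0.2101
2.4293 0.4480 0.0391
4.5175 0.9419 0.0934 0.0000
8.1387 1.9448 0.2227 0.0000 0.0000
14.1002 3.9187 0.5312 0.0000 0.0000 0.0000
20.5402 7.6293 1.2671 0.0000 0.0000 0.0000 0.0000
26.5586 14.1002 3.0224 0.0000 0.0000 0.0000 0.0000 0.0000
32.1832 20.5402 7.2093 0.0000 0.0000 0.0000 0.0000 0.0000 0.0000

Δt=0.12962, u=1.07003, d=0.93455, q=0.57551, disc=e^(-rΔt)=0.98763
k=8 terminal: V=max(K-S,0) → 32.1832 20.5402 7.2093 0.0000 0.0000 0.0000 0.0000 0.0000 0.0000
k=7: j=0 S=85.9414 intr=26.5586 cont=25.1674 V=26.5586[EX]; j=1 S=98.3998 intr=14.1002 cont=12.7090 V=14.1002[EX]; j=2 S=112.6642 intr=0.0000 cont=3.0224 V=3.0224[hold]; j=3 S=128.9964 intr=0.0000 cont=0.0000 V=0.0000[hold]; j=4 S=147.6962 intr=0.0000 cont=0.0000 V=0.0000[hold]; j=5 S=169.1068 intr=0.0000 cont=0.0000 V=0.0000[hold]; j=6 S=193.6212 intr=0.0000 cont=0.0000 V=0.0000[hold]; j=7 S=221.6893 intr=0.0000 cont=0.0000 V=0.0000[hold]  S*(7)=98.3998
k=6: j=0 S=91.9598 intr=20.5402 cont=19.1489 V=20.5402[EX]; j=1 S=105.2907 intr=7.2093 cont=7.6293 V=7.6293[hold]; j=2 S=120.5540 intr=0.0000 cont=1.2671 V=1.2671[hold]; j=3 S=138.0300 intr=0.0000 cont=0.0000 V=0.0000[hold]; j=4 S=158.0394 intr=0.0000 cont=0.0000 V=0.0000[hold]; j=5 S=180.9494 intr=0.0000 cont=0.0000 V=0.0000[hold]; j=6 S=207.1805 intr=0.0000 cont=0.0000 V=0.0000[hold]  S*(6)=91.9598
k=5: j=0 S=98.3998 intr=14.1002 cont=12.9477 V=14.1002[EX]; j=1 S=112.6642 intr=0.0000 cont=3.9187 V=3.9187[hold]; j=2 S=128.9964 intr=0.0000 cont=0.5312 V=0.5312[hold]; j=3 S=147.6962 intr=0.0000 cont=0.0000 V=0.0000[hold]; j=4 S=169.1068 intr=0.0000 cont=0.0000 V=0.0000[hold]; j=5 S=193.6212 intr=0.0000 cont=0.0000 V=0.0000[hold]  S*(5)=98.3998
k=4: j=0 S=105.2907 intr=7.2093 cont=8.1387 V=8.1387[hold]; j=1 S=120.5540 intr=0.0000 cont=1.9448 V=1.9448[hold]; j=2 S=138.0300 intr=0.0000 cont=0.2227 V=0.2227[hold]; j=3 S=158.0394 intr=0.0000 cont=0.0000 V=0.0000[hold]; j=4 S=180.9494 intr=0.0000 cont=0.0000 V=0.0000[hold]  S*(4)=-
k=3: j=0 S=112.6642 intr=0.0000 cont=4.5175 V=4.5175[hold]; j=1 S=128.9964 intr=0.0000 cont=0.9419 V=0.9419[hold]; j=2 S=147.6962 intr=0.0000 cont=0.0934 V=0.0934[hold]; j=3 S=169.1068 intr=0.0000 cont=0.0000 V=0.0000[hold]  S*(3)=-
k=2: j=0 S=120.5540 intr=0.0000 cont=2.4293 V=2.4293[hold]; j=1 S=138.0300 intr=0.0000 cont=0.4480 V=0.4480[hold]; j=2 S=158.0394 intr=0.0000 cont=0.0391 V=0.0391[hold]  S*(2)=-
k=1: j=0 S=128.9964 intr=0.0000 cont=1.2731 V=1.2731[hold]; j=1 S=147.6962 intr=0.0000 cont=0.2101 V=0.2101[hold]  S*(1)=-
k=0: j=0 S=138.0300 intr=0.0000 cont=0.6531 V=0.6531[hold]  S*(0)=-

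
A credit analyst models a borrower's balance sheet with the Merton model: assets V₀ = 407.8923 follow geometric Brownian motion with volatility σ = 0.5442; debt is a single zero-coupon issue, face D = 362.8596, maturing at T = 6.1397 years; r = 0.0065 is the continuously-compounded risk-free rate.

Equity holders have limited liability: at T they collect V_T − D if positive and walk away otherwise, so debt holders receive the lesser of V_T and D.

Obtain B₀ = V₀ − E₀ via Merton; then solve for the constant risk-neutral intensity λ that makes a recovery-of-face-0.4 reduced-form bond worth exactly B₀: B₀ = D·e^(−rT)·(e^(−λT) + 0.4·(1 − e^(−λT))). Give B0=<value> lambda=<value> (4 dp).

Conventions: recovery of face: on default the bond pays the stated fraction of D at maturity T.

B0=188.1103 lambda=0.2376

With assets at 407.8923 and a single debt payment of 362.8596 at 6.1397 years:
d₁ = [ln(V₀/D) + (r + σ²/2)T] / (σ√T)
   = [ln(407.8923/362.8596) + (0.0065 + 0.5·0.5442²)·6.1397] / (0.5442·√6.1397)
   = [0.116987 + 0.949055] / 1.348442 = 0.790574
d₂ = d₁ − σ√T = 0.790574 − 1.348442 = -0.557868
N(d₁) = 0.785404,  N(d₂) = 0.288467,  e^(−rT) = 0.960878
E₀ = V₀·N(d₁) − D·e^(−rT)·N(d₂)
   = 407.8923·0.785404 − 362.8596·0.960878·0.288467 = 219.781987
B₀ = V₀ − E₀ = 407.8923 − 219.781987 = 188.110313
e^(−λT) = (B₀·e^(rT)/D − 0.4)/(1 − 0.4) = (188.1103·1.040715/362.8596 − 0.4)/0.6 = 0.23252972
λ = −ln(0.23252972)/6.1397 = 0.237591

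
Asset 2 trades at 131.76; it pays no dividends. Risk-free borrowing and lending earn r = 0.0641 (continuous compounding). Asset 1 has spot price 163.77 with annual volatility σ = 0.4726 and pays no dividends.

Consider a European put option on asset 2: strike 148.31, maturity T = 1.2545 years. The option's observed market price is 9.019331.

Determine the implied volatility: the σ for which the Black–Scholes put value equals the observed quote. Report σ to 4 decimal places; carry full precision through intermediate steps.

sigma = 0.1024

At σ = 0.1024 the Black–Scholes value reproduces the quote:
σ√T = 0.1024·√1.2545 = 0.114693
d₁ = (ln(S/K) + (r+σ²/2)T) / (σ√T) = (ln(131.76/148.31) + (0.0641+0.1024²/2)·1.2545) / 0.114693 = (-0.118323 + 0.086991) / 0.114693 = -0.273182
d₂ = d₁ − σ√T = -0.273182 − 0.114693 = -0.387875
e^{−rT} = 0.922735
N(−d₁) = 0.607643,  N(−d₂) = 0.650946
V = K·e^{−rT}·N(−d₂) − S·N(−d₁) = 89.082419 − 80.063088 = 9.019331 (the observed quote) — the price is monotone increasing in volatility, hence this σ is the only solution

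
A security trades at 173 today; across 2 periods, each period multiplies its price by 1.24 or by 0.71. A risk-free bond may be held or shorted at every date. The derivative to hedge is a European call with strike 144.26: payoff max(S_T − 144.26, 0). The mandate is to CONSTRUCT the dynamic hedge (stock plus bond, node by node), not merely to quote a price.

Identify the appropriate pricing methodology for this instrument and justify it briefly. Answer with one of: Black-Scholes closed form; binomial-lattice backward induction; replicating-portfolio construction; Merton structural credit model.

framework: replicating-portfolio construction

Key observation: the task asks for the hedge itself — share and bond holdings at every node of the 2-period tree on spot 173 with factors 1.24/0.71 — which is exactly what the replicating-portfolio construction produces.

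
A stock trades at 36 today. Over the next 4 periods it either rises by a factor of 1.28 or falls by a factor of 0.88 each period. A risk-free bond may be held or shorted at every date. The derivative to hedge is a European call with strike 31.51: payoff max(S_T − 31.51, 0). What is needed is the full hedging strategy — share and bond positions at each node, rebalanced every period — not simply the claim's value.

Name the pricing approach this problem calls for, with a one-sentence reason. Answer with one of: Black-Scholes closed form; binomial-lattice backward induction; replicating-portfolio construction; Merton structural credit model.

framework: replicating-portfolio construction

Key observation: the deliverable is the dynamic trading strategy on the 4-step tree (spot 36, moves 1.28 and 0.88), so the valuation must go through the node-by-node replicating-portfolio solve.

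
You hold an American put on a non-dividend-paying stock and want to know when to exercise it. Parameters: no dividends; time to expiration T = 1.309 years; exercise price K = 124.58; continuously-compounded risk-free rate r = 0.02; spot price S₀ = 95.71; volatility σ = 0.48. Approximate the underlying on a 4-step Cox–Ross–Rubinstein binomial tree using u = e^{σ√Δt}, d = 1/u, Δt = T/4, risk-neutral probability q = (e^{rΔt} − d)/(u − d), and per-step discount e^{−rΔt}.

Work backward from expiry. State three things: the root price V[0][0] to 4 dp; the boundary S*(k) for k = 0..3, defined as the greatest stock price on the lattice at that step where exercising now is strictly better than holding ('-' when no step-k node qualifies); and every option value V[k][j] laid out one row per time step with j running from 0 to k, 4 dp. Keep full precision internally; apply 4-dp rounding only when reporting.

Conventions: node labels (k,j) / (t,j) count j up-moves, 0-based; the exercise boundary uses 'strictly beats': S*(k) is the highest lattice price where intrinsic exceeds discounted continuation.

Δt=0.32725  u=1.31599  d=0.75989  q=0.44359  discount=0.99348
step 4 (expiry): payoffs max(K−S,0) = 92.6683 69.3146 28.8700 0.0000 0.0000
step 3: (k=3,j=0): S=41.9954, K−S=82.5846, hold=81.7719 ⇒ V=82.5846 exercise | (k=3,j=1): S=72.7286, K−S=51.8514, hold=51.0387 ⇒ V=51.8514 exercise | (k=3,j=2): S=125.9532, K−S=0.0000, hold=15.9588 ⇒ V=15.9588 continue | (k=3,j=3): S=218.1288, K−S=0.0000, hold=0.0000 ⇒ V=0.0000 continue  boundary S*=72.7286
step 2: (k=2,j=0): S=55.2654, K−S=69.3146, hold=68.5019 ⇒ V=69.3146 exercise | (k=2,j=1): S=95.7100, K−S=28.8700, hold=35.6954 ⇒ V=35.6954 continue | (k=2,j=2): S=165.7529, K−S=0.0000, hold=8.8217 ⇒ V=8.8217 continue  boundary S*=55.2654
step 1: (k=1,j=0): S=72.7286, K−S=51.8514, hold=54.0466 ⇒ V=54.0466 continue | (k=1,j=1): S=125.9532, K−S=0.0000, hold=23.6194 ⇒ V=23.6194 continue  boundary S*=-
step 0: (k=0,j=0): S=95.7100, K−S=28.8700, hold=40.2849 ⇒ V=40.2849 continue  boundary S*=-

price = 40.2849
boundary = - - 55.2654 72.7286
tree:
40.2849
54.0466 23.6194
69.3146 35.6954 8.8217
82.5846 51.8514 15.9588 0.0000
92.6683 69.3146 28.8700 0.0000 0.0000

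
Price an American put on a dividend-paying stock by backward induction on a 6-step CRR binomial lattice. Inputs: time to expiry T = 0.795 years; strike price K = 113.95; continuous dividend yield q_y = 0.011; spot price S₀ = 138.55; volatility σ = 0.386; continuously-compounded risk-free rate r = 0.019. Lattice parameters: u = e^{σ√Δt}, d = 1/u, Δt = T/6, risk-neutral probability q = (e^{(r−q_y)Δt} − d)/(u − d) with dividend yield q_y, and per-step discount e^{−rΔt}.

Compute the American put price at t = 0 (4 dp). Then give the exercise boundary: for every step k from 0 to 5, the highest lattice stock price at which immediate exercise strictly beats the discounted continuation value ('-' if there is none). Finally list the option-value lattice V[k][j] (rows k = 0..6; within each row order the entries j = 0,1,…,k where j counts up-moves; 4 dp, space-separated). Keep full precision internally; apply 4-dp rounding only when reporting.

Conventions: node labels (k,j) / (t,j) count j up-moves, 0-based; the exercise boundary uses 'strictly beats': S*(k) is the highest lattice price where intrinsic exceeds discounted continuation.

price = 7.7705
boundary = - - - - 78.9810 90.8957
tree:
7.7705
11.8420 3.1969
17.5968 5.3821 0.7370
25.3269 8.9287 1.3906 0.0000
34.9690 14.5328 2.6239 0.0000 0.0000
45.3220 23.0543 4.9510 0.0000 0.0000 0.0000
54.3179 34.9690 9.3421 0.0000 0.0000 0.0000 0.0000

params: Δt=0.13250 u=1.15086 d=0.86892 q=0.46869 e^(-rΔt)=0.99749
t_6 payoffs: 54.3179 34.9690 9.3421 0.0000 0.0000 0.0000 0.0000
t_5: node(5,0) S=68.6280 payoff=45.3220 vs cont=45.1354 → 45.3220 [stop]  node(5,1) S=90.8957 payoff=23.0543 vs cont=22.9002 → 23.0543 [stop]  node(5,2) S=120.3886 payoff=0.0000 vs cont=4.9510 → 4.9510 [wait]  node(5,3) S=159.4511 payoff=0.0000 vs cont=0.0000 → 0.0000 [wait]  node(5,4) S=211.1882 payoff=0.0000 vs cont=0.0000 → 0.0000 [wait]  node(5,5) S=279.7124 payoff=0.0000 vs cont=0.0000 → 0.0000 [wait]  ⇒ S*(5)=90.8957
t_4: node(4,0) S=78.9810 payoff=34.9690 vs cont=34.7976 → 34.9690 [stop]  node(4,1) S=104.6079 payoff=9.3421 vs cont=14.5328 → 14.5328 [wait]  node(4,2) S=138.5500 payoff=0.0000 vs cont=2.6239 → 2.6239 [wait]  node(4,3) S=183.5053 payoff=0.0000 vs cont=0.0000 → 0.0000 [wait]  node(4,4) S=243.0472 payoff=0.0000 vs cont=0.0000 → 0.0000 [wait]  ⇒ S*(4)=78.9810
t_3: node(3,0) S=90.8957 payoff=23.0543 vs cont=25.3269 → 25.3269 [wait]  node(3,1) S=120.3886 payoff=0.0000 vs cont=8.9287 → 8.9287 [wait]  node(3,2) S=159.4511 payoff=0.0000 vs cont=1.3906 → 1.3906 [wait]  node(3,3) S=211.1882 payoff=0.0000 vs cont=0.0000 → 0.0000 [wait]  ⇒ S*(3)=-
t_2: node(2,0) S=104.6079 payoff=9.3421 vs cont=17.5968 → 17.5968 [wait]  node(2,1) S=138.5500 payoff=0.0000 vs cont=5.3821 → 5.3821 [wait]  node(2,2) S=183.5053 payoff=0.0000 vs cont=0.7370 → 0.7370 [wait]  ⇒ S*(2)=-
t_1: node(1,0) S=120.3886 payoff=0.0000 vs cont=11.8420 → 11.8420 [wait]  node(1,1) S=159.4511 payoff=0.0000 vs cont=3.1969 → 3.1969 [wait]  ⇒ S*(1)=-
t_0: node(0,0) S=138.5500 payoff=0.0000 vs cont=7.7705 → 7.7705 [wait]  ⇒ S*(0)=-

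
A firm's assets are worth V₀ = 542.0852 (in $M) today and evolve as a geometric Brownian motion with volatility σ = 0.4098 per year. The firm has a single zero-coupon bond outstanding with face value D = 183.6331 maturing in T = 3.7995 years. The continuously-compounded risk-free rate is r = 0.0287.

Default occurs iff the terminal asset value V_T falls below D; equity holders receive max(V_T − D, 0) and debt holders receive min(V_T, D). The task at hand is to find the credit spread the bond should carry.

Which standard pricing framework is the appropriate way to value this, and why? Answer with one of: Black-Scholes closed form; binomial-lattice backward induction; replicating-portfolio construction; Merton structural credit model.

framework: Merton structural credit model

Key observation: with the firm-asset dynamics (V₀ = 542.0852) and a single zero-coupon liability of face 183.6331 given, debt value, spread, and default probability all derive from the option view of the balance sheet.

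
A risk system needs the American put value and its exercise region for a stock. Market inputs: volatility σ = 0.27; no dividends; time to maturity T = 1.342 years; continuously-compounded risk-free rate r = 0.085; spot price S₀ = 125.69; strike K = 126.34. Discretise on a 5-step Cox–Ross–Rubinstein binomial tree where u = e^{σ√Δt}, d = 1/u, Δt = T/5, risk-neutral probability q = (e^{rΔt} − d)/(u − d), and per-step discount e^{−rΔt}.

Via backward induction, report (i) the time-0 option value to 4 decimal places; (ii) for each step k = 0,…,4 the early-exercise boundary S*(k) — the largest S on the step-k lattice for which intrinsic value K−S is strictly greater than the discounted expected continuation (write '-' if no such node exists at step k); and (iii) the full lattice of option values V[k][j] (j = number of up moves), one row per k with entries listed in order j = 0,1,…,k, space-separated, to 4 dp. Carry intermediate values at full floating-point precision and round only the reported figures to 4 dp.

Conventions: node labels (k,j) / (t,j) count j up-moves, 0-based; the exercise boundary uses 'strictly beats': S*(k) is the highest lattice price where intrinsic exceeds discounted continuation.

price = 11.1507
boundary = - - 95.0173 82.6140 95.0173
tree:
11.1507
19.0521 5.0853
31.3227 9.7059 1.4778
43.7260 17.8975 3.3397 0.0000
54.5102 31.3227 7.5476 0.0000 0.0000
63.8867 43.7260 17.0572 0.0000 0.0000 0.0000

params: Δt=0.26840 u=1.15014 d=0.86946 q=0.54730 e^(-rΔt)=0.97744
t_5 payoffs: 63.8867 43.7260 17.0572 0.0000 0.0000 0.0000
t_4: node(4,0) S=71.8298 payoff=54.5102 vs cont=51.6605 → 54.5102 [stop]  node(4,1) S=95.0173 payoff=31.3227 vs cont=28.4730 → 31.3227 [stop]  node(4,2) S=125.6900 payoff=0.6500 vs cont=7.5476 → 7.5476 [wait]  node(4,3) S=166.2642 payoff=0.0000 vs cont=0.0000 → 0.0000 [wait]  node(4,4) S=219.9363 payoff=0.0000 vs cont=0.0000 → 0.0000 [wait]  ⇒ S*(4)=95.0173
t_3: node(3,0) S=82.6140 payoff=43.7260 vs cont=40.8763 → 43.7260 [stop]  node(3,1) S=109.2828 payoff=17.0572 vs cont=17.8975 → 17.8975 [wait]  node(3,2) S=144.5605 payoff=0.0000 vs cont=3.3397 → 3.3397 [wait]  node(3,3) S=191.2264 payoff=0.0000 vs cont=0.0000 → 0.0000 [wait]  ⇒ S*(3)=82.6140
t_2: node(2,0) S=95.0173 payoff=31.3227 vs cont=28.9225 → 31.3227 [stop]  node(2,1) S=125.6900 payoff=0.6500 vs cont=9.7059 → 9.7059 [wait]  node(2,2) S=166.2642 payoff=0.0000 vs cont=1.4778 → 1.4778 [wait]  ⇒ S*(2)=95.0173
t_1: node(1,0) S=109.2828 payoff=17.0572 vs cont=19.0521 → 19.0521 [wait]  node(1,1) S=144.5605 payoff=0.0000 vs cont=5.0853 → 5.0853 [wait]  ⇒ S*(1)=-
t_0: node(0,0) S=125.6900 payoff=0.6500 vs cont=11.1507 → 11.1507 [wait]  ⇒ S*(0)=-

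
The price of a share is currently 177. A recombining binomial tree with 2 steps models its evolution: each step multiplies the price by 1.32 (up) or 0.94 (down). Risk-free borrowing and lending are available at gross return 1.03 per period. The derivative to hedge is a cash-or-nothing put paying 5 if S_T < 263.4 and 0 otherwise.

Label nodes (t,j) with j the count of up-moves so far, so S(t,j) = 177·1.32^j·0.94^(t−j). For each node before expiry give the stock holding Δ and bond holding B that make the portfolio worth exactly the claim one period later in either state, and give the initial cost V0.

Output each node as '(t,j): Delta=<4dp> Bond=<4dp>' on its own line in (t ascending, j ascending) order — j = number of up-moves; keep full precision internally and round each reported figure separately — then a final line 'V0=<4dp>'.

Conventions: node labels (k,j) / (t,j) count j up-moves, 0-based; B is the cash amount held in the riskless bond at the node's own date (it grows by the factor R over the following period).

(0,0): Delta=-0.0171 Bond=7.4742
(1,0): Delta=0.0000 Bond=4.8544
(1,1): Delta=-0.0563 Bond=16.8625
V0=4.4486

No-arbitrage ⇒ martingale measure with p* = (R−d)/(u−d) = 0.2368.
Payoffs at expiry: V(2,0)=5.0000, V(2,1)=5.0000, V(2,2)=0.0000
(1,0): S=166.3800. Δ = (V_up−V_dn)/(S_up−S_dn) = (5.0000−5.0000)/(219.6216−156.3972) = 0.0000. V = [p*·5.0000 + (1−p*)·5.0000]/1.03 = 4.8544. B = V − Δ·S = 4.8544.
(1,1): S=233.6400. Δ = (V_up−V_dn)/(S_up−S_dn) = (0.0000−5.0000)/(308.4048−219.6216) = -0.0563. V = [p*·0.0000 + (1−p*)·5.0000]/1.03 = 3.7046. B = V − Δ·S = 16.8625.
(0,0): S=177.0000. Δ = (V_up−V_dn)/(S_up−S_dn) = (3.7046−4.8544)/(233.6400−166.3800) = -0.0171. V = [p*·3.7046 + (1−p*)·4.8544]/1.03 = 4.4486. B = V − Δ·S = 7.4742.
Verification: the root portfolio costs Δ(0,0)·S0 + B(0,0) = 4.4486, matching V0.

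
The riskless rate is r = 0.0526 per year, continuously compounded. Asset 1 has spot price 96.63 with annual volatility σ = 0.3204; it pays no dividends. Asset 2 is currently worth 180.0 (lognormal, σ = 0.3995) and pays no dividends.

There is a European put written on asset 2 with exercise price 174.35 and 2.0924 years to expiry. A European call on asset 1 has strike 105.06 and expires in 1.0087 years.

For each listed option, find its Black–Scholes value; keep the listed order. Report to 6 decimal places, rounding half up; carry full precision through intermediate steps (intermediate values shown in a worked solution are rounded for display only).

price(asset 2 put K=174.35) = 27.422160
price(asset 1 call K=105.06) = 11.099045

[asset 2 put K=174.35]
σ√T = 0.3995·√2.0924 = 0.577882
d₁ = (ln(S/K) + (r+σ²/2)T) / (σ√T) = (ln(180.0/174.35) + (0.0526+0.3995²/2)·2.0924) / 0.577882 = (0.031892 + 0.277034) / 0.577882 = 0.534583
d₂ = d₁ − σ√T = 0.534583 − 0.577882 = -0.043299
e^{−rT} = 0.895780
N(−d₁) = 0.296469,  N(−d₂) = 0.517268
price = K·e^{−rT}·N(−d₂) − S·N(−d₁) = 80.786577 − 53.364417 = 27.422160
[asset 1 call K=105.06]
σ√T = 0.3204·√1.0087 = 0.321791
d₁ = (ln(S/K) + (r+σ²/2)T) / (σ√T) = (ln(96.63/105.06) + (0.0526+0.3204²/2)·1.0087) / 0.321791 = (-0.083642 + 0.104832) / 0.321791 = 0.065850
d₂ = d₁ − σ√T = 0.065850 − 0.321791 = -0.255941
e^{−rT} = 0.948325
N(d₁) = 0.526251,  N(d₂) = 0.398998
price = S·N(d₁) − K·e^{−rT}·N(d₂) = 50.851667 − 39.752622 = 11.099045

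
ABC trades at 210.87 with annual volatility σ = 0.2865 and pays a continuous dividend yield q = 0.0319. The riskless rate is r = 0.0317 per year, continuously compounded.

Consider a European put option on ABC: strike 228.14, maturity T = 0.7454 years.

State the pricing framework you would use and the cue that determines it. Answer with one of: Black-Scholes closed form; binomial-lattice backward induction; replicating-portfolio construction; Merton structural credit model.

framework: Black-Scholes closed form

Key observation: a European claim on ABC (strike 228.14) — a lognormal (GBM) underlying with constant rate and volatility — has an exact closed-form value; no lattice or capital structure is involved.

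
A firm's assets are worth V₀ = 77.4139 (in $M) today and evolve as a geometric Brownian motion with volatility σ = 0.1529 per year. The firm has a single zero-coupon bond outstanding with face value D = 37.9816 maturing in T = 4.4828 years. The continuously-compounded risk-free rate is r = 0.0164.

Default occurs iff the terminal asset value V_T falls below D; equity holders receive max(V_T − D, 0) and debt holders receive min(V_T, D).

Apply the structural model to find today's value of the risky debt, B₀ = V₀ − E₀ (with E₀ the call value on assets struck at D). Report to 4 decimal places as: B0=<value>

B0=35.2474

Work the structural quantities from V₀ = 77.4139 against face 37.9816:
d₁ = [ln(V₀/D) + (r + σ²/2)T] / (σ√T)
   = [ln(77.4139/37.9816) + (0.0164 + 0.5·0.1529²)·4.4828] / (0.1529·√4.4828)
   = [0.712065 + 0.125918] / 0.323729 = 2.588528
d₂ = d₁ − σ√T = 2.588528 − 0.323729 = 2.264799
N(d₁) = 0.995181,  N(d₂) = 0.988237,  e^(−rT) = 0.929119
E₀ = V₀·N(d₁) − D·e^(−rT)·N(d₂)
   = 77.4139·0.995181 − 37.9816·0.929119·0.988237 = 42.166463
B₀ = V₀ − E₀ = 77.4139 − 42.166463 = 35.247437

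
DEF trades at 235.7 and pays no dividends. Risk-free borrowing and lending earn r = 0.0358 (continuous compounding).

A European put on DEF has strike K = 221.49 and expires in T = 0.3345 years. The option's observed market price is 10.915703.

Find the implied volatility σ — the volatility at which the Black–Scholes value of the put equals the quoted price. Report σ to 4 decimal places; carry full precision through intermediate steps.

At σ = 0.3460 the Black–Scholes value reproduces the quote:
σ√T = 0.346·√0.3345 = 0.200112
d₁ = (ln(S/K) + (r+σ²/2)T) / (σ√T) = (ln(235.7/221.49) + (0.0358+0.346²/2)·0.3345) / 0.200112 = (0.062182 + 0.031998) / 0.200112 = 0.470635
d₂ = d₁ − σ√T = 0.470635 − 0.200112 = 0.270523
e^{−rT} = 0.988096
N(−d₁) = 0.318951,  N(−d₂) = 0.393379
V = K·e^{−rT}·N(−d₂) − S·N(−d₁) = 86.092369 − 75.176666 = 10.915703 (matching the quote); vega is positive throughout, so no other σ reproduces this price

sigma = 0.3460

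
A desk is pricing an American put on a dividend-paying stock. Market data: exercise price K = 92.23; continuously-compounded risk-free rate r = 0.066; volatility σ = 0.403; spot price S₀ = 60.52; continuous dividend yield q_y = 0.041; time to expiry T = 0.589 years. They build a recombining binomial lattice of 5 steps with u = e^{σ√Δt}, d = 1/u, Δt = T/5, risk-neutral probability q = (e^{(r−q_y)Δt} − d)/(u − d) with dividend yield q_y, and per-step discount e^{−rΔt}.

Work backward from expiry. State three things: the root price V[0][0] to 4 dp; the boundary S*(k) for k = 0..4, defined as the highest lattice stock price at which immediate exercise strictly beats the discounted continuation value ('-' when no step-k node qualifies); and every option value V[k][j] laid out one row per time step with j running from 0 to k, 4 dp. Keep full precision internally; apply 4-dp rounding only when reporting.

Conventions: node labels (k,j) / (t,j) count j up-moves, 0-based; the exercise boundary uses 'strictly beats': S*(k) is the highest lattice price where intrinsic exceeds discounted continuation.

price = 31.7100
boundary = 60.5200 52.7021 60.5200 69.4976 79.8068
tree:
31.7100
39.5279 23.5401
46.3358 31.7100 14.9359
52.2643 39.5279 22.7324 6.6016
57.4270 46.3358 31.7100 12.4232 0.3039
61.9228 52.2643 39.5279 22.7324 0.5846 0.0000

Δt=0.11780  u=1.14834  d=0.87082  q=0.47610  discount=0.99226
step 5 (expiry): payoffs max(K−S,0) = 61.9228 52.2643 39.5279 22.7324 0.5846 0.0000
step 4: (k=4,j=0): S=34.8030, K−S=57.4270, hold=56.8804 ⇒ V=57.4270 exercise | (k=4,j=1): S=45.8942, K−S=46.3358, hold=45.8426 ⇒ V=46.3358 exercise | (k=4,j=2): S=60.5200, K−S=31.7100, hold=31.2873 ⇒ V=31.7100 exercise | (k=4,j=3): S=79.8068, K−S=12.4232, hold=12.0934 ⇒ V=12.4232 exercise | (k=4,j=4): S=105.2401, K−S=0.0000, hold=0.3039 ⇒ V=0.3039 continue  boundary S*=79.8068
step 3: (k=3,j=0): S=39.9657, K−S=52.2643, hold=51.7426 ⇒ V=52.2643 exercise | (k=3,j=1): S=52.7021, K−S=39.5279, hold=39.0675 ⇒ V=39.5279 exercise | (k=3,j=2): S=69.4976, K−S=22.7324, hold=22.3530 ⇒ V=22.7324 exercise | (k=3,j=3): S=91.6454, K−S=0.5846, hold=6.6016 ⇒ V=6.6016 continue  boundary S*=69.4976
step 2: (k=2,j=0): S=45.8942, K−S=46.3358, hold=45.8426 ⇒ V=46.3358 exercise | (k=2,j=1): S=60.5200, K−S=31.7100, hold=31.2873 ⇒ V=31.7100 exercise | (k=2,j=2): S=79.8068, K−S=12.4232, hold=14.9359 ⇒ V=14.9359 continue  boundary S*=60.5200
step 1: (k=1,j=0): S=52.7021, K−S=39.5279, hold=39.0675 ⇒ V=39.5279 exercise | (k=1,j=1): S=69.4976, K−S=22.7324, hold=23.5401 ⇒ V=23.5401 continue  boundary S*=52.7021
step 0: (k=0,j=0): S=60.5200, K−S=31.7100, hold=31.6688 ⇒ V=31.7100 exercise  boundary S*=60.5200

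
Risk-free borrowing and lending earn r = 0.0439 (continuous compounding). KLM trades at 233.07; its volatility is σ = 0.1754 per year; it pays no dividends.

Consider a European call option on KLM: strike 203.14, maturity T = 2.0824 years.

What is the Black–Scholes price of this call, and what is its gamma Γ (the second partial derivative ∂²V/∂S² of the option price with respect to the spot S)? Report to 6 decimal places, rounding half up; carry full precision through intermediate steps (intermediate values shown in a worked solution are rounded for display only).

price = 52.894892
Γ = 0.003976

σ√T = 0.1754·√2.0824 = 0.253111
d₁ = (ln(S/K) + (r+σ²/2)T) / (σ√T) = (ln(233.07/203.14) + (0.0439+0.1754²/2)·2.0824) / 0.253111 = (0.137443 + 0.123450) / 0.253111 = 1.030746
d₂ = d₁ − σ√T = 1.030746 − 0.253111 = 0.777634
e^{−rT} = 0.912637
N(d₁) = 0.848670,  N(d₂) = 0.781608
Call price V = S·N(d₁) − K·e^{−rT}·N(d₂) = 197.799511 − 144.904620 = 52.894892
φ(d₁) = (1/√(2π))·e^{−d₁²/2} = 0.234533
Γ = φ(d₁) / (S·σ·√T) = 0.003976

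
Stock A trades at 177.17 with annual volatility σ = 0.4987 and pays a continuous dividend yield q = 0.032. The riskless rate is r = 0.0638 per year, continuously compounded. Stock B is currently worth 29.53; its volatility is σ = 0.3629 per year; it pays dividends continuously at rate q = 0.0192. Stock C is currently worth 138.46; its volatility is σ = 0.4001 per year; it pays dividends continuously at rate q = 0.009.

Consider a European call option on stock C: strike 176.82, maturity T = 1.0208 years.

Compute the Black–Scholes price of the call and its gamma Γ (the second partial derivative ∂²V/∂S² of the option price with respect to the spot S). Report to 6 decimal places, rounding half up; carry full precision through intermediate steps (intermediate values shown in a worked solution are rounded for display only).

σ√T = 0.4001·√1.0208 = 0.404240
d₁ = (ln(S/K) + (r−q+σ²/2)T) / (σ√T) = (ln(138.46/176.82) + (0.0638−0.009+0.4001²/2)·1.0208) / 0.404240 = (-0.244551 + 0.137645) / 0.404240 = -0.264462
d₂ = d₁ − σ√T = -0.264462 − 0.404240 = -0.668702
e^{−rT} = 0.936948
e^{−qT} = 0.990855
N(d₁) = 0.395712,  N(d₂) = 0.251843
Call price V = S·e^{−qT}·N(d₁) − K·e^{−rT}·N(d₂) = 54.289203 − 41.723111 = 12.566092
φ(d₁) = (1/√(2π))·e^{−d₁²/2} = 0.385232
Γ = e^{−qT}·φ(d₁) / (S·σ·√T) = 0.006820

price = 12.566092
Γ = 0.006820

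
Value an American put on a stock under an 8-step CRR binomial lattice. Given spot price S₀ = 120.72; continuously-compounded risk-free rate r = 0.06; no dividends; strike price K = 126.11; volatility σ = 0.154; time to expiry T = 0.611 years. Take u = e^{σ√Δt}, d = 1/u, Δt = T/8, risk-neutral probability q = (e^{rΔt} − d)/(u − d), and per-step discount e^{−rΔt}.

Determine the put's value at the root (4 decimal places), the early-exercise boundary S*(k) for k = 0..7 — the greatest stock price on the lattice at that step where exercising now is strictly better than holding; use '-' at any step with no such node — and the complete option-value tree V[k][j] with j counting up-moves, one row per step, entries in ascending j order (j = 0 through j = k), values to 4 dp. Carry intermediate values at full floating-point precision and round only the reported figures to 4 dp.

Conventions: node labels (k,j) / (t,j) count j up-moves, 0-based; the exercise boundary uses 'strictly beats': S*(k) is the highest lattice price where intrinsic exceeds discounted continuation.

price = 7.2167
boundary = - - 110.8696 106.2501 110.8696 115.6900 110.8696 115.6900
tree:
7.2167
10.6594 4.3839
15.2404 6.8987 2.3071
19.8599 10.4725 3.9530 0.9431
24.2870 15.2404 6.5533 1.8006 0.2302
28.5296 19.8599 10.4200 3.3583 0.5064 0.0000
32.5955 24.2870 15.2404 6.0622 1.1139 0.0000 0.0000
36.4919 28.5296 19.8599 10.4200 2.4503 0.0000 0.0000 0.0000
40.2260 32.5955 24.2870 15.2404 5.3900 0.0000 0.0000 0.0000 0.0000

Δt=0.07637  u=1.04348  d=0.95833  q=0.54331  discount=0.99543
step 8 (expiry): payoffs max(K−S,0) = 40.2260 32.5955 24.2870 15.2404 5.3900 0.0000 0.0000 0.0000 0.0000
step 7: (k=7,j=0): S=89.6181, K−S=36.4919, hold=35.9153 ⇒ V=36.4919 exercise | (k=7,j=1): S=97.5804, K−S=28.5296, hold=27.9530 ⇒ V=28.5296 exercise | (k=7,j=2): S=106.2501, K−S=19.8599, hold=19.2834 ⇒ V=19.8599 exercise | (k=7,j=3): S=115.6900, K−S=10.4200, hold=9.8434 ⇒ V=10.4200 exercise | (k=7,j=4): S=125.9687, K−S=0.1413, hold=2.4503 ⇒ V=2.4503 continue | (k=7,j=5): S=137.1606, K−S=0.0000, hold=0.0000 ⇒ V=0.0000 continue | (k=7,j=6): S=149.3468, K−S=0.0000, hold=0.0000 ⇒ V=0.0000 continue | (k=7,j=7): S=162.6158, K−S=0.0000, hold=0.0000 ⇒ V=0.0000 continue  boundary S*=115.6900
step 6: (k=6,j=0): S=93.5145, K−S=32.5955, hold=32.0189 ⇒ V=32.5955 exercise | (k=6,j=1): S=101.8230, K−S=24.2870, hold=23.7104 ⇒ V=24.2870 exercise | (k=6,j=2): S=110.8696, K−S=15.2404, hold=14.6638 ⇒ V=15.2404 exercise | (k=6,j=3): S=120.7200, K−S=5.3900, hold=6.0622 ⇒ V=6.0622 continue | (k=6,j=4): S=131.4456, K−S=0.0000, hold=1.1139 ⇒ V=1.1139 continue | (k=6,j=5): S=143.1241, K−S=0.0000, hold=0.0000 ⇒ V=0.0000 continue | (k=6,j=6): S=155.8401, K−S=0.0000, hold=0.0000 ⇒ V=0.0000 continue  boundary S*=110.8696
step 5: (k=5,j=0): S=97.5804, K−S=28.5296, hold=27.9530 ⇒ V=28.5296 exercise | (k=5,j=1): S=106.2501, K−S=19.8599, hold=19.2834 ⇒ V=19.8599 exercise | (k=5,j=2): S=115.6900, K−S=10.4200, hold=10.2069 ⇒ V=10.4200 exercise | (k=5,j=3): S=125.9687, K−S=0.1413, hold=3.3583 ⇒ V=3.3583 continue | (k=5,j=4): S=137.1606, K−S=0.0000, hold=0.5064 ⇒ V=0.5064 continue | (k=5,j=5): S=149.3468, K−S=0.0000, hold=0.0000 ⇒ V=0.0000 continue  boundary S*=115.6900
step 4: (k=4,j=0): S=101.8230, K−S=24.2870, hold=23.7104 ⇒ V=24.2870 exercise | (k=4,j=1): S=110.8696, K−S=15.2404, hold=14.6638 ⇒ V=15.2404 exercise | (k=4,j=2): S=120.7200, K−S=5.3900, hold=6.5533 ⇒ V=6.5533 continue | (k=4,j=3): S=131.4456, K−S=0.0000, hold=1.8006 ⇒ V=1.8006 continue | (k=4,j=4): S=143.1241, K−S=0.0000, hold=0.2302 ⇒ V=0.2302 continue  boundary S*=110.8696
step 3: (k=3,j=0): S=106.2501, K−S=19.8599, hold=19.2834 ⇒ V=19.8599 exercise | (k=3,j=1): S=115.6900, K−S=10.4200, hold=10.4725 ⇒ V=10.4725 continue | (k=3,j=2): S=125.9687, K−S=0.1413, hold=3.9530 ⇒ V=3.9530 continue | (k=3,j=3): S=137.1606, K−S=0.0000, hold=0.9431 ⇒ V=0.9431 continue  boundary S*=106.2501
step 2: (k=2,j=0): S=110.8696, K−S=15.2404, hold=14.6922 ⇒ V=15.2404 exercise | (k=2,j=1): S=120.7200, K−S=5.3900, hold=6.8987 ⇒ V=6.8987 continue | (k=2,j=2): S=131.4456, K−S=0.0000, hold=2.3071 ⇒ V=2.3071 continue  boundary S*=110.8696
step 1: (k=1,j=0): S=115.6900, K−S=10.4200, hold=10.6594 ⇒ V=10.6594 continue | (k=1,j=1): S=125.9687, K−S=0.1413, hold=4.3839 ⇒ V=4.3839 continue  boundary S*=-
step 0: (k=0,j=0): S=120.7200, K−S=5.3900, hold=7.2167 ⇒ V=7.2167 continue  boundary S*=-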